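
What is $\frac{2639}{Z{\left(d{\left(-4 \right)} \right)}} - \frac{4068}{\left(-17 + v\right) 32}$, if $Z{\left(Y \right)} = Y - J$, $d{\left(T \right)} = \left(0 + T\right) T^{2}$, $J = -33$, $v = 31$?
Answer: $- \frac{327095}{3472} \approx -94.209$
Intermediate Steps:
$d{\left(T \right)} = T^{3}$ ($d{\left(T \right)} = T T^{2} = T^{3}$)
$Z{\left(Y \right)} = 33 + Y$ ($Z{\left(Y \right)} = Y - -33 = Y + 33 = 33 + Y$)
$\frac{2639}{Z{\left(d{\left(-4 \right)} \right)}} - \frac{4068}{\left(-17 + v\right) 32} = \frac{2639}{33 + \left(-4\right)^{3}} - \frac{4068}{\left(-17 + 31\right) 32} = \frac{2639}{33 - 64} - \frac{4068}{14 \cdot 32} = \frac{2639}{-31} - \frac{4068}{448} = 2639 \left(- \frac{1}{31}\right) - \frac{1017}{112} = - \frac{2639}{31} - \frac{1017}{112} = - \frac{327095}{3472}$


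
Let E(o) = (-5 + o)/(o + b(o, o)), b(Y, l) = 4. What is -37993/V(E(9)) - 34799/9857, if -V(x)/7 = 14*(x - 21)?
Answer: -5785832251/259850234 ≈ -22.266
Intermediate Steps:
E(o) = (-5 + o)/(4 + o) (E(o) = (-5 + o)/(o + 4) = (-5 + o)/(4 + o))
V(x) = 2058 - 98*x (V(x) = -98*(x - 21) = -98*(-21 + x) = -7*(-294 + 14*x) = 2058 - 98*x)
-37993/V(E(9)) - 34799/9857 = -37993/(2058 - 98*(-5 + 9)/(4 + 9)) - 34799/9857 = -37993/(2058 - 98*4/13) - 34799*1/9857 = -37993/(2058 - 98*4/13) - 34799/9857 = -37993/(2058 - 392/13) - 34799/9857 = -37993/26362/13 - 34799/9857 = -37993*13/26362 - 34799/9857 = -493909/26362 - 34799/9857 = -5785832251/259850234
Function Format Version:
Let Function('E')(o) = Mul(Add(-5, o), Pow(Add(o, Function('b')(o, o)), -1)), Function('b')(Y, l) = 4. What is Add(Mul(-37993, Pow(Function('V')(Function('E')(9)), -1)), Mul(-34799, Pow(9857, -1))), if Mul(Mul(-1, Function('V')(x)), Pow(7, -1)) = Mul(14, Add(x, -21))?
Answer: Rational(-5785832251, 259850234) ≈ -22.266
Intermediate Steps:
Function('E')(o) = Mul(Pow(Add(4, o), -1), Add(-5, o)) (Function('E')(o) = Mul(Add(-5, o), Pow(Add(o, 4), -1)) = Mul(Add(-5, o), Pow(Add(4, o), -1)) = Mul(Pow(Add(4, o), -1), Add(-5, o)))
Function('V')(x) = Add(2058, Mul(-98, x)) (Function('V')(x) = Mul(-7, Mul(14, Add(x, -21))) = Mul(-7, Mul(14, Add(-21, x))) = Mul(-7, Add(-294, Mul(14, x))) = Add(2058, Mul(-98, x)))
Add(Mul(-37993, Pow(Function('V')(Function('E')(9)), -1)), Mul(-34799, Pow(9857, -1))) = Add(Mul(-37993, Pow(Add(2058, Mul(-98, Mul(Pow(Add(4, 9), -1), Add(-5, 9)))), -1)), Mul(-34799, Pow(9857, -1))) = Add(Mul(-37993, Pow(Add(2058, Mul(-98, Mul(Pow(13, -1), 4))), -1)), Mul(-34799, Rational(1, 9857))) = Add(Mul(-37993, Pow(Add(2058, Mul(-98, Mul(Rational(1, 13), 4))), -1)), Rational(-34799, 9857)) = Add(Mul(-37993, Pow(Add(2058, Mul(-98, Rational(4, 13))), -1)), Rational(-34799, 9857)) = Add(Mul(-37993, Pow(Add(2058, Rational(-392, 13)), -1)), Rational(-34799, 9857)) = Add(Mul(-37993, Pow(Rational(26362, 13), -1)), Rational(-34799, 9857)) = Add(Mul(-37993, Rational(13, 26362)), Rational(-34799, 9857)) = Add(Rational(-493909, 26362), Rational(-34799, 9857)) = Rational(-5785832251, 259850234)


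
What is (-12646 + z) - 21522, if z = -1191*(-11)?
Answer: -21067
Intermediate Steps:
z = 13101
(-12646 + z) - 21522 = (-12646 + 13101) - 21522 = 455 - 21522 = -21067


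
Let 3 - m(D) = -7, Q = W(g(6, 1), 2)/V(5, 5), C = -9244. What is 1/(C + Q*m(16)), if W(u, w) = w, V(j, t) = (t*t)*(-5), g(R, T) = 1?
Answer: -25/231104 ≈ -0.00010818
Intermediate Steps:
V(j, t) = -5*t**2 (V(j, t) = t**2*(-5) = -5*t**2)
Q = -2/125 (Q = 2/((-5*5**2)) = 2/((-5*25)) = 2/(-125) = 2*(-1/125) = -2/125 ≈ -0.016000)
m(D) = 10 (m(D) = 3 - 1*(-7) = 3 + 7 = 10)
1/(C + Q*m(16)) = 1/(-9244 - 2/125*10) = 1/(-9244 - 4/25) = 1/(-231104/25) = -25/231104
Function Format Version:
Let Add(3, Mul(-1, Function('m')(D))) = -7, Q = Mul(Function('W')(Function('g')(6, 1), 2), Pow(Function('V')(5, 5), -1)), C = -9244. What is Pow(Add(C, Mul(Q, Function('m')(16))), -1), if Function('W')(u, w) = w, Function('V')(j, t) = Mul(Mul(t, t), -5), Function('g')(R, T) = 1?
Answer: Rational(-25, 231104) ≈ -0.00010818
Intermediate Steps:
Function('V')(j, t) = Mul(-5, Pow(t, 2)) (Function('V')(j, t) = Mul(Pow(t, 2), -5) = Mul(-5, Pow(t, 2)))
Q = Rational(-2, 125) (Q = Mul(2, Pow(Mul(-5, Pow(5, 2)), -1)) = Mul(2, Pow(Mul(-5, 25), -1)) = Mul(2, Pow(-125, -1)) = Mul(2, Rational(-1, 125)) = Rational(-2, 125) ≈ -0.016000)
Function('m')(D) = 10 (Function('m')(D) = Add(3, Mul(-1, -7)) = Add(3, 7) = 10)
Pow(Add(C, Mul(Q, Function('m')(16))), -1) = Pow(Add(-9244, Mul(Rational(-2, 125), 10)), -1) = Pow(Add(-9244, Rational(-4, 25)), -1) = Pow(Rational(-231104, 25), -1) = Rational(-25, 231104)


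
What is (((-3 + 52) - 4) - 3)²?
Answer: 1764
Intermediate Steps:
(((-3 + 52) - 4) - 3)² = ((49 - 4) - 3)² = (45 - 3)² = 42² = 1764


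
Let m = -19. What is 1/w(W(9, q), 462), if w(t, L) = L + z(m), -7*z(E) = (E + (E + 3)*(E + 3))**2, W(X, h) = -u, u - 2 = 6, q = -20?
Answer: -7/52935 ≈ -0.00013224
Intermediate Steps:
u = 8 (u = 2 + 6 = 8)
W(X, h) = -8 (W(X, h) = -1*8 = -8)
z(E) = -(E + (3 + E)**2)**2/7 (z(E) = -(E + (E + 3)*(E + 3))**2/7 = -(E + (3 + E)*(3 + E))**2/7 = -(E + (3 + E)**2)**2/7)
w(t, L) = -56169/7 + L (w(t, L) = L - (-19 + (3 - 19)**2)**2/7 = L - (-19 + (-16)**2)**2/7 = L - (-19 + 256)**2/7 = L - 1/7*237**2 = L - 1/7*56169 = L - 56169/7 = -56169/7 + L)
1/w(W(9, q), 462) = 1/(-56169/7 + 462) = 1/(-52935/7) = -7/52935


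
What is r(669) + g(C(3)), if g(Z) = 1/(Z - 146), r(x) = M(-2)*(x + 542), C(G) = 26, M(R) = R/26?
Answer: -145333/1560 ≈ -93.162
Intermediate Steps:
M(R) = R/26 (M(R) = R*(1/26) = R/26)
r(x) = -542/13 - x/13 (r(x) = ((1/26)*(-2))*(x + 542) = -(542 + x)/13 = -542/13 - x/13)
g(Z) = 1/(-146 + Z)
r(669) + g(C(3)) = (-542/13 - 1/13*669) + 1/(-146 + 26) = (-542/13 - 669/13) + 1/(-120) = -1211/13 - 1/120 = -145333/1560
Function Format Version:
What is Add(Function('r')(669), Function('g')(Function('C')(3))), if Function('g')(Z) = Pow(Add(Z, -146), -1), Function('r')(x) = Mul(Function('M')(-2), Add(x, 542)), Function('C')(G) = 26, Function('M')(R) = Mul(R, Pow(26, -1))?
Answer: Rational(-145333, 1560) ≈ -93.162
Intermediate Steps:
Function('M')(R) = Mul(Rational(1, 26), R) (Function('M')(R) = Mul(R, Rational(1, 26)) = Mul(Rational(1, 26), R))
Function('r')(x) = Add(Rational(-542, 13), Mul(Rational(-1, 13), x)) (Function('r')(x) = Mul(Mul(Rational(1, 26), -2), Add(x, 542)) = Mul(Rational(-1, 13), Add(542, x)) = Add(Rational(-542, 13), Mul(Rational(-1, 13), x)))
Function('g')(Z) = Pow(Add(-146, Z), -1)
Add(Function('r')(669), Function('g')(Function('C')(3))) = Add(Add(Rational(-542, 13), Mul(Rational(-1, 13), 669)), Pow(Add(-146, 26), -1)) = Add(Add(Rational(-542, 13), Rational(-669, 13)), Pow(-120, -1)) = Add(Rational(-1211, 13), Rational(-1, 120)) = Rational(-145333, 1560)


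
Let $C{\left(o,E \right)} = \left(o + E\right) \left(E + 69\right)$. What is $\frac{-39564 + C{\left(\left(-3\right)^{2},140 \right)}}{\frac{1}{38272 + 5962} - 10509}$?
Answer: $\frac{372582982}{464855105} \approx 0.8015$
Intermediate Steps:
$C{\left(o,E \right)} = \left(69 + E\right) \left(E + o\right)$ ($C{\left(o,E \right)} = \left(E + o\right) \left(69 + E\right) = \left(69 + E\right) \left(E + o\right)$)
$\frac{-39564 + C{\left(\left(-3\right)^{2},140 \right)}}{\frac{1}{38272 + 5962} - 10509} = \frac{-39564 + \left(140^{2} + 69 \cdot 140 + 69 \left(-3\right)^{2} + 140 \left(-3\right)^{2}\right)}{\frac{1}{38272 + 5962} - 10509} = \frac{-39564 + \left(19600 + 9660 + 69 \cdot 9 + 140 \cdot 9\right)}{\frac{1}{44234} - 10509} = \frac{-39564 + \left(19600 + 9660 + 621 + 1260\right)}{\frac{1}{44234} - 10509} = \frac{-39564 + 31141}{- \frac{464855105}{44234}} = \left(-8423\right) \left(- \frac{44234}{464855105}\right) = \frac{372582982}{464855105}$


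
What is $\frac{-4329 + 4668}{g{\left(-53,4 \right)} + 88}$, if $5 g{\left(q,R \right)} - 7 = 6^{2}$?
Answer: $\frac{565}{161} \approx 3.5093$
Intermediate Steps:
$g{\left(q,R \right)} = \frac{43}{5}$ ($g{\left(q,R \right)} = \frac{7}{5} + \frac{6^{2}}{5} = \frac{7}{5} + \frac{1}{5} \cdot 36 = \frac{7}{5} + \frac{36}{5} = \frac{43}{5}$)
$\frac{-4329 + 4668}{g{\left(-53,4 \right)} + 88} = \frac{-4329 + 4668}{\frac{43}{5} + 88} = \frac{339}{\frac{483}{5}} = 339 \cdot \frac{5}{483} = \frac{565}{161}$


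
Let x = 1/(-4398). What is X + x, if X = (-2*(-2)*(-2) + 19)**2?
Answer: 532157/4398 ≈ 121.00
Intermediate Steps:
x = -1/4398 ≈ -0.00022738
X = 121 (X = (4*(-2) + 19)**2 = (-8 + 19)**2 = 11**2 = 121)
X + x = 121 - 1/4398 = 532157/4398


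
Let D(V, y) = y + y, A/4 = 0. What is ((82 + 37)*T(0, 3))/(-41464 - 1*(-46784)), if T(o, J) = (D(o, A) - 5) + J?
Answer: -17/380 ≈ -0.044737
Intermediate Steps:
A = 0 (A = 4*0 = 0)
D(V, y) = 2*y
T(o, J) = -5 + J (T(o, J) = (2*0 - 5) + J = (0 - 5) + J = -5 + J)
((82 + 37)*T(0, 3))/(-41464 - 1*(-46784)) = ((82 + 37)*(-5 + 3))/(-41464 - 1*(-46784)) = (119*(-2))/(-41464 + 46784) = -238/5320 = -238*1/5320 = -17/380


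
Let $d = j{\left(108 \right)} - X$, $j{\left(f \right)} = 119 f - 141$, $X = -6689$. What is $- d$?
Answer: $-19400$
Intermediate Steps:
$j{\left(f \right)} = -141 + 119 f$
$d = 19400$ ($d = \left(-141 + 119 \cdot 108\right) - -6689 = \left(-141 + 12852\right) + 6689 = 12711 + 6689 = 19400$)
$- d = \left(-1\right) 19400 = -19400$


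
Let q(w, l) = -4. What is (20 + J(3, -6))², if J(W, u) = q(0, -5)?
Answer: 256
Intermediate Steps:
J(W, u) = -4
(20 + J(3, -6))² = (20 - 4)² = 16² = 256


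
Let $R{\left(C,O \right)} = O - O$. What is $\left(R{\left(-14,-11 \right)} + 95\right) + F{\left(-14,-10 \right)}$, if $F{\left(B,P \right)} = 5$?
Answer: $100$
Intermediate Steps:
$R{\left(C,O \right)} = 0$
$\left(R{\left(-14,-11 \right)} + 95\right) + F{\left(-14,-10 \right)} = \left(0 + 95\right) + 5 = 95 + 5 = 100$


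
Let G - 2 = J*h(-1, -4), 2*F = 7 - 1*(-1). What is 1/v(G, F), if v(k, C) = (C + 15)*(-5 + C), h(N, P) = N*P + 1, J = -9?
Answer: -1/19 ≈ -0.052632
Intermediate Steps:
h(N, P) = 1 + N*P
F = 4 (F = (7 - 1*(-1))/2 = (7 + 1)/2 = (½)*8 = 4)
G = -43 (G = 2 - 9*(1 - 1*(-4)) = 2 - 9*(1 + 4) = 2 - 9*5 = 2 - 45 = -43)
v(k, C) = (-5 + C)*(15 + C) (v(k, C) = (15 + C)*(-5 + C) = (-5 + C)*(15 + C))
1/v(G, F) = 1/(-75 + 4² + 10*4) = 1/(-75 + 16 + 40) = 1/(-19) = -1/19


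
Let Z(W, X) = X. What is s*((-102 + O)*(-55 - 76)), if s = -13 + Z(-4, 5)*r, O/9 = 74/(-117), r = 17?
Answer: 13204800/13 ≈ 1.0158e+6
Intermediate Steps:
O = -74/13 (O = 9*(74/(-117)) = 9*(74*(-1/117)) = 9*(-74/117) = -74/13 ≈ -5.6923)
s = 72 (s = -13 + 5*17 = -13 + 85 = 72)
s*((-102 + O)*(-55 - 76)) = 72*((-102 - 74/13)*(-55 - 76)) = 72*(-1400/13*(-131)) = 72*(183400/13) = 13204800/13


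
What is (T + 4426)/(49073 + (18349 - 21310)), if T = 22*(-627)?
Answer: -1171/5764 ≈ -0.20316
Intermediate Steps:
T = -13794
(T + 4426)/(49073 + (18349 - 21310)) = (-13794 + 4426)/(49073 + (18349 - 21310)) = -9368/(49073 - 2961) = -9368/46112 = -9368*1/46112 = -1171/5764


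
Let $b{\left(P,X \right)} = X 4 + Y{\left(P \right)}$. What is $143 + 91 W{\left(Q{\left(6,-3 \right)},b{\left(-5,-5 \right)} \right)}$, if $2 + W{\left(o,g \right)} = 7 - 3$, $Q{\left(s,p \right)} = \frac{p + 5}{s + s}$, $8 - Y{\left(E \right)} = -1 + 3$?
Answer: $325$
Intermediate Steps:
$Y{\left(E \right)} = 6$ ($Y{\left(E \right)} = 8 - \left(-1 + 3\right) = 8 - 2 = 6$)
$b{\left(P,X \right)} = 6 + 4 X$ ($b{\left(P,X \right)} = X 4 + 6 = 4 X + 6 = 6 + 4 X$)
$Q{\left(s,p \right)} = \frac{5 + p}{2 s}$
$W{\left(o,g \right)} = 2$ ($W{\left(o,g \right)} = -2 + \left(7 - 3\right) = -2 + 4 = 2$)
$143 + 91 W{\left(Q{\left(6,-3 \right)},b{\left(-5,-5 \right)} \right)} = 143 + 91 \cdot 2 = 143 + 182 = 325$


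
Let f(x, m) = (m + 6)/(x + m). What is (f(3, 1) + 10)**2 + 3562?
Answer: 59201/16 ≈ 3700.1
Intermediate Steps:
f(x, m) = (6 + m)/(m + x)
(f(3, 1) + 10)**2 + 3562 = ((6 + 1)/(1 + 3) + 10)**2 + 3562 = (7/4 + 10)**2 + 3562 = (47/4)**2 + 3562 = 2209/16 + 3562 = 59201/16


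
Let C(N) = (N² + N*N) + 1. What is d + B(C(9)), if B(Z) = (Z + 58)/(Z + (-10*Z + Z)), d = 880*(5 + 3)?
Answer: 9179939/1304 ≈ 7039.8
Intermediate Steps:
C(N) = 1 + 2*N² (C(N) = (N² + N²) + 1 = 2*N² + 1 = 1 + 2*N²)
d = 7040 (d = 880*8 = 7040)
B(Z) = -(58 + Z)/(8*Z) (B(Z) = (58 + Z)/(Z - 9*Z) = (58 + Z)/((-8*Z)) = (58 + Z)*(-1/(8*Z)) = -(58 + Z)/(8*Z))
d + B(C(9)) = 7040 + (-58 - (1 + 2*9²))/(8*(1 + 2*9²)) = 7040 + (-58 - (1 + 2*81))/(8*(1 + 2*81)) = 7040 + (-58 - (1 + 162))/(8*(1 + 162)) = 7040 + (⅛)*(-58 - 1*163)/163 = 7040 + (⅛)*(1/163)*(-58 - 163) = 7040 + (⅛)*(1/163)*(-221) = 7040 - 221/1304 = 9179939/1304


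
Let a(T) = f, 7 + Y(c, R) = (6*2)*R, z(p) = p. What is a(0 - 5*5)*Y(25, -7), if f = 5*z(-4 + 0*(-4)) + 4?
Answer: 1456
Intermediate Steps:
Y(c, R) = -7 + 12*R (Y(c, R) = -7 + (6*2)*R = -7 + 12*R)
f = -16 (f = 5*(-4 + 0*(-4)) + 4 = 5*(-4 + 0) + 4 = 5*(-4) + 4 = -20 + 4 = -16)
a(T) = -16
a(0 - 5*5)*Y(25, -7) = -16*(-7 + 12*(-7)) = -16*(-7 - 84) = -16*(-91) = 1456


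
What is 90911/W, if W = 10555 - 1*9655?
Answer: 90911/900 ≈ 101.01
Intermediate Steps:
W = 900 (W = 10555 - 9655 = 900)
90911/W = 90911/900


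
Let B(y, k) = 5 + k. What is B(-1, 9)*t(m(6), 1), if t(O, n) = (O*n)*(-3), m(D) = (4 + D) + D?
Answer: -672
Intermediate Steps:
m(D) = 4 + 2*D
t(O, n) = -3*O*n
B(-1, 9)*t(m(6), 1) = (5 + 9)*(-3*(4 + 2*6)*1) = 14*(-3*(4 + 12)*1) = 14*(-3*16*1) = 14*(-48) = -672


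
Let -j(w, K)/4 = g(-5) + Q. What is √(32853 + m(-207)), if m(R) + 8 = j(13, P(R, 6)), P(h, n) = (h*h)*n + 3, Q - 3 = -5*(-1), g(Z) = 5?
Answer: √32793 ≈ 181.09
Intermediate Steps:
Q = 8 (Q = 3 - 5*(-1) = 3 + 5 = 8)
P(h, n) = 3 + n*h² (P(h, n) = h²*n + 3 = n*h² + 3 = 3 + n*h²)
j(w, K) = -52 (j(w, K) = -4*(5 + 8) = -4*13 = -52)
m(R) = -60 (m(R) = -8 - 52 = -60)
√(32853 + m(-207)) = √(32853 - 60) = √32793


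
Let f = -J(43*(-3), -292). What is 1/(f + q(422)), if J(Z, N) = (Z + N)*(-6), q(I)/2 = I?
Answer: -1/1682 ≈ -0.00059453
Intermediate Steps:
q(I) = 2*I
J(Z, N) = -6*N - 6*Z (J(Z, N) = (N + Z)*(-6) = -6*N - 6*Z)
f = -2526 (f = -(-6*(-292) - 258*(-3)) = -(1752 - 6*(-129)) = -(1752 + 774) = -1*2526 = -2526)
1/(f + q(422)) = 1/(-2526 + 2*422) = 1/(-2526 + 844) = 1/(-1682) = -1/1682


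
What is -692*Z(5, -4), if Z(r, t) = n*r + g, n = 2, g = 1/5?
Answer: -35292/5 ≈ -7058.4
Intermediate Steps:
g = ⅕ ≈ 0.20000
Z(r, t) = ⅕ + 2*r (Z(r, t) = 2*r + ⅕ = ⅕ + 2*r)
-692*Z(5, -4) = -692*(⅕ + 2*5) = -692*(⅕ + 10) = -692*51/5 = -35292/5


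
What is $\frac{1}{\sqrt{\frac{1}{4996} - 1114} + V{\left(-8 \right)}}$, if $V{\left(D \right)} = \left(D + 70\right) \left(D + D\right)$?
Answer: $- \frac{4956032}{4921949287} - \frac{2 i \sqrt{6951363207}}{4921949287} \approx -0.0010069 - 3.3879 \cdot 10^{-5} i$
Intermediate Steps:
$V{\left(D \right)} = 2 D \left(70 + D\right)$ ($V{\left(D \right)} = \left(70 + D\right) 2 D = 2 D \left(70 + D\right)$)
$\frac{1}{\sqrt{\frac{1}{4996} - 1114} + V{\left(-8 \right)}} = \frac{1}{\sqrt{\frac{1}{4996} - 1114} + 2 \left(-8\right) \left(70 - 8\right)} = \frac{1}{\sqrt{\frac{1}{4996} - 1114} + 2 \left(-8\right) 62} = \frac{1}{\sqrt{- \frac{5565543}{4996}} - 992} = \frac{1}{\frac{i \sqrt{6951363207}}{2498} - 992} = \frac{1}{-992 + \frac{i \sqrt{6951363207}}{2498}}$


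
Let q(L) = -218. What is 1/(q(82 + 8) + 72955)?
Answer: 1/72737 ≈ 1.3748e-5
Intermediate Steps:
1/(q(82 + 8) + 72955) = 1/(-218 + 72955) = 1/72737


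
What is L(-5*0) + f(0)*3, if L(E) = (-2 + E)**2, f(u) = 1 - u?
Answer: 7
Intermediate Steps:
L(-5*0) + f(0)*3 = (-2 - 5*0)**2 + (1 - 1*0)*3 = (-2 + 0)**2 + (1 + 0)*3 = (-2)**2 + 1*3 = 4 + 3 = 7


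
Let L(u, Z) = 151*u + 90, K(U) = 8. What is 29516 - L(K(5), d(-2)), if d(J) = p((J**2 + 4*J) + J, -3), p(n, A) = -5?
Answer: 28218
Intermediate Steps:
d(J) = -5
L(u, Z) = 90 + 151*u
29516 - L(K(5), d(-2)) = 29516 - (90 + 151*8) = 29516 - (90 + 1208) = 29516 - 1*1298 = 29516 - 1298 = 28218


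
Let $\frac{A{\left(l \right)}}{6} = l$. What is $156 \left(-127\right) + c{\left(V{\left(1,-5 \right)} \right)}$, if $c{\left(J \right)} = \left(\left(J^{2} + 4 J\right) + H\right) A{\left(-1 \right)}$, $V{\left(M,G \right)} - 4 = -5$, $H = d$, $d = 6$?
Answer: $-19830$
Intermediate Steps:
$H = 6$
$V{\left(M,G \right)} = -1$ ($V{\left(M,G \right)} = 4 - 5 = -1$)
$A{\left(l \right)} = 6 l$
$c{\left(J \right)} = -36 - 24 J - 6 J^{2}$ ($c{\left(J \right)} = \left(\left(J^{2} + 4 J\right) + 6\right) 6 \left(-1\right) = \left(6 + J^{2} + 4 J\right) \left(-6\right) = -36 - 24 J - 6 J^{2}$)
$156 \left(-127\right) + c{\left(V{\left(1,-5 \right)} \right)} = 156 \left(-127\right) - \left(12 + 6\right) = -19812 - 18 = -19830$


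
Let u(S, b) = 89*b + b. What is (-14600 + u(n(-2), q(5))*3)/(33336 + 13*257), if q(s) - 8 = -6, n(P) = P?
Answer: -14060/36677 ≈ -0.38335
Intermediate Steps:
q(s) = 2 (q(s) = 8 - 6 = 2)
u(S, b) = 90*b
(-14600 + u(n(-2), q(5))*3)/(33336 + 13*257) = (-14600 + (90*2)*3)/(33336 + 13*257) = (-14600 + 180*3)/(33336 + 3341) = (-14600 + 540)/36677 = -14060*1/36677 = -14060/36677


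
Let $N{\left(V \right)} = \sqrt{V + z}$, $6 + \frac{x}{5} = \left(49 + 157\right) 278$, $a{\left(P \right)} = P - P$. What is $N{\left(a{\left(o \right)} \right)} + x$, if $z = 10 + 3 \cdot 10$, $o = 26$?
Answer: $286310 + 2 \sqrt{10} \approx 2.8632 \cdot 10^{5}$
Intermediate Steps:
$a{\left(P \right)} = 0$
$x = 286310$ ($x = -30 + 5 \left(49 + 157\right) 278 = -30 + 5 \cdot 206 \cdot 278 = -30 + 5 \cdot 57268 = -30 + 286340 = 286310$)
$z = 40$ ($z = 10 + 30 = 40$)
$N{\left(V \right)} = \sqrt{40 + V}$ ($N{\left(V \right)} = \sqrt{V + 40} = \sqrt{40 + V}$)
$N{\left(a{\left(o \right)} \right)} + x = \sqrt{40 + 0} + 286310 = \sqrt{40} + 286310 = 2 \sqrt{10} + 286310 = 286310 + 2 \sqrt{10}$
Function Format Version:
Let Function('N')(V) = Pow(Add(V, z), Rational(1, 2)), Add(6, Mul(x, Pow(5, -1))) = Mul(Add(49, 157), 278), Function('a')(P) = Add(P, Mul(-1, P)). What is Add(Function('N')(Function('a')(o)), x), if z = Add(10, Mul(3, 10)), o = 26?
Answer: Add(286310, Mul(2, Pow(10, Rational(1, 2)))) ≈ 2.8632e+5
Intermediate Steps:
Function('a')(P) = 0
x = 286310 (x = Add(-30, Mul(5, Mul(Add(49, 157), 278))) = Add(-30, Mul(5, Mul(206, 278))) = Add(-30, Mul(5, 57268)) = Add(-30, 286340) = 286310)
z = 40 (z = Add(10, 30) = 40)
Function('N')(V) = Pow(Add(40, V), Rational(1, 2)) (Function('N')(V) = Pow(Add(V, 40), Rational(1, 2)) = Pow(Add(40, V), Rational(1, 2)))
Add(Function('N')(Function('a')(o)), x) = Add(Pow(Add(40, 0), Rational(1, 2)), 286310) = Add(Pow(40, Rational(1, 2)), 286310) = Add(Mul(2, Pow(10, Rational(1, 2))), 286310) = Add(286310, Mul(2, Pow(10, Rational(1, 2))))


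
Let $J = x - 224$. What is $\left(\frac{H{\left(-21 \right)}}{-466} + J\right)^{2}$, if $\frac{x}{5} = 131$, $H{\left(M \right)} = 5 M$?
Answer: $\frac{40381304401}{217156} \approx 1.8596 \cdot 10^{5}$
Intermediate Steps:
$x = 655$ ($x = 5 \cdot 131 = 655$)
$J = 431$ ($J = 655 - 224 = 431$)
$\left(\frac{H{\left(-21 \right)}}{-466} + J\right)^{2} = \left(\frac{5 \left(-21\right)}{-466} + 431\right)^{2} = \left(\left(-105\right) \left(- \frac{1}{466}\right) + 431\right)^{2} = \left(\frac{105}{466} + 431\right)^{2} = \left(\frac{200951}{466}\right)^{2} = \frac{40381304401}{217156}$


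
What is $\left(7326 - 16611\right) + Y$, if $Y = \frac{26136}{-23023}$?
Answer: $- \frac{19435881}{2093} \approx -9286.1$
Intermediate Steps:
$Y = - \frac{2376}{2093}$ ($Y = 26136 \left(- \frac{1}{23023}\right) = - \frac{2376}{2093} \approx -1.1352$)
$\left(7326 - 16611\right) + Y = \left(7326 - 16611\right) - \frac{2376}{2093} = -9285 - \frac{2376}{2093} = - \frac{19435881}{2093}$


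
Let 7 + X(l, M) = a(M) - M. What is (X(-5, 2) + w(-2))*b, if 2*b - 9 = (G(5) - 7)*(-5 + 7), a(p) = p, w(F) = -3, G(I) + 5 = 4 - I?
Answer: 85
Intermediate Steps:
G(I) = -1 - I (G(I) = -5 + (4 - I) = -1 - I)
X(l, M) = -7 (X(l, M) = -7 + (M - M) = -7 + 0 = -7)
b = -17/2 (b = 9/2 + (((-1 - 1*5) - 7)*(-5 + 7))/2 = 9/2 + (((-1 - 5) - 7)*2)/2 = 9/2 + ((-6 - 7)*2)/2 = 9/2 + (-13*2)/2 = 9/2 + (½)*(-26) = 9/2 - 13 = -17/2 ≈ -8.5000)
(X(-5, 2) + w(-2))*b = (-7 - 3)*(-17/2) = -10*(-17/2) = 85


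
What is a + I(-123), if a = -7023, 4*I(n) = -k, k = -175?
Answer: -27917/4 ≈ -6979.3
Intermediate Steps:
I(n) = 175/4 (I(n) = (-1*(-175))/4 = (¼)*175 = 175/4)
a + I(-123) = -7023 + 175/4 = -27917/4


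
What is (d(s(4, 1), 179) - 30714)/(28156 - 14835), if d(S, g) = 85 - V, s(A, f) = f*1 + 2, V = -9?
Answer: -30620/13321 ≈ -2.2986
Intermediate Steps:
s(A, f) = 2 + f (s(A, f) = f + 2 = 2 + f)
d(S, g) = 94 (d(S, g) = 85 - 1*(-9) = 85 + 9 = 94)
(d(s(4, 1), 179) - 30714)/(28156 - 14835) = (94 - 30714)/(28156 - 14835) = -30620/13321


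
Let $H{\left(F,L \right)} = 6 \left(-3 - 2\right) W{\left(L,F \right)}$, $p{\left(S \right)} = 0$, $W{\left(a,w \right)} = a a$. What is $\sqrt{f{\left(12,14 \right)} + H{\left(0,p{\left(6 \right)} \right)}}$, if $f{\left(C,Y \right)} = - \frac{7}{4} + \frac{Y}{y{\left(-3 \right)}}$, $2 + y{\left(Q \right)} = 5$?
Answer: $\frac{\sqrt{105}}{6} \approx 1.7078$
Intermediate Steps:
$W{\left(a,w \right)} = a^{2}$
$y{\left(Q \right)} = 3$ ($y{\left(Q \right)} = -2 + 5 = 3$)
$H{\left(F,L \right)} = - 30 L^{2}$ ($H{\left(F,L \right)} = 6 \left(-3 - 2\right) L^{2} = 6 \left(-5\right) L^{2} = - 30 L^{2}$)
$f{\left(C,Y \right)} = - \frac{7}{4} + \frac{Y}{3}$
$\sqrt{f{\left(12,14 \right)} + H{\left(0,p{\left(6 \right)} \right)}} = \sqrt{\left(- \frac{7}{4} + \frac{1}{3} \cdot 14\right) - 30 \cdot 0^{2}} = \sqrt{\left(- \frac{7}{4} + \frac{14}{3}\right) - 0} = \sqrt{\frac{35}{12} + 0} = \sqrt{\frac{35}{12}} = \frac{\sqrt{105}}{6}$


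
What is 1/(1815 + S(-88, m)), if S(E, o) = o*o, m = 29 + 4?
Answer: 1/2904 ≈ 0.00034435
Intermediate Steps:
m = 33
S(E, o) = o²
1/(1815 + S(-88, m)) = 1/(1815 + 33²) = 1/(1815 + 1089) = 1/2904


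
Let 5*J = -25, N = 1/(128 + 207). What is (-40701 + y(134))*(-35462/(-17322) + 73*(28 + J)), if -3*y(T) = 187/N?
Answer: -2689847743400/25983 ≈ -1.0352e+8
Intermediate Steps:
N = 1/335 ≈ 0.0029851
y(T) = -62645/3 (y(T) = -187/(3*1/335) = -187*335/3 = -1/3*62645 = -62645/3)
J = -5 (J = (1/5)*(-25) = -5)
(-40701 + y(134))*(-35462/(-17322) + 73*(28 + J)) = (-40701 - 62645/3)*(-35462/(-17322) + 73*(28 - 5)) = -184748*(-35462*(-1/17322) + 73*23)/3 = -184748*(17731/8661 + 1679)/3 = -184748/3*14559550/8661 = -2689847743400/25983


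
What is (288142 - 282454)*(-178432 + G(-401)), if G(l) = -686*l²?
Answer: -628455277584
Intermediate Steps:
(288142 - 282454)*(-178432 + G(-401)) = (288142 - 282454)*(-178432 - 686*(-401)²) = 5688*(-178432 - 686*160801) = 5688*(-178432 - 110309486) = 5688*(-110487918) = -628455277584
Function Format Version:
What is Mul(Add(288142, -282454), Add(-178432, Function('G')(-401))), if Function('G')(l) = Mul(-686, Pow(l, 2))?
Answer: -628455277584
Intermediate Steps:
Mul(Add(288142, -282454), Add(-178432, Function('G')(-401))) = Mul(Add(288142, -282454), Add(-178432, Mul(-686, Pow(-401, 2)))) = Mul(5688, Add(-178432, Mul(-686, 160801))) = Mul(5688, Add(-178432, -110309486)) = Mul(5688, -110487918) = -628455277584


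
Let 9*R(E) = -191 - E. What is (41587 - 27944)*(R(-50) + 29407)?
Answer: 1202957882/3 ≈ 4.0099e+8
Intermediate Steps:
R(E) = -191/9 - E/9 (R(E) = (-191 - E)/9 = -191/9 - E/9)
(41587 - 27944)*(R(-50) + 29407) = (41587 - 27944)*((-191/9 - ⅑*(-50)) + 29407) = 13643*((-191/9 + 50/9) + 29407) = 13643*(-47/3 + 29407) = 13643*(88174/3) = 1202957882/3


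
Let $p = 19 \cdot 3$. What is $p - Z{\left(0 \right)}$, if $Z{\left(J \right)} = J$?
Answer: $57$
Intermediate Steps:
$p = 57$
$p - Z{\left(0 \right)} = 57 - 0 = 57 + 0 = 57$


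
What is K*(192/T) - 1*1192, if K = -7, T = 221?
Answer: -264776/221 ≈ -1198.1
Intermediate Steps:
K*(192/T) - 1*1192 = -1344/221 - 1*1192 = -1344/221 - 1192 = -264776/221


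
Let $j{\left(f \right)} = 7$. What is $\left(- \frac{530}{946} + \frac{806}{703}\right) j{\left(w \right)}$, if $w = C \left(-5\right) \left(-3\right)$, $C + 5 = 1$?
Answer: $\frac{1364601}{332519} \approx 4.1038$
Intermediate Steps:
$C = -4$ ($C = -5 + 1 = -4$)
$w = -60$ ($w = \left(-4\right) \left(-5\right) \left(-3\right) = 20 \left(-3\right) = -60$)
$\left(- \frac{530}{946} + \frac{806}{703}\right) j{\left(w \right)} = \left(- \frac{530}{946} + \frac{806}{703}\right) 7 = \left(\left(-530\right) \frac{1}{946} + 806 \cdot \frac{1}{703}\right) 7 = \left(- \frac{265}{473} + \frac{806}{703}\right) 7 = \frac{194943}{332519} \cdot 7 = \frac{1364601}{332519}$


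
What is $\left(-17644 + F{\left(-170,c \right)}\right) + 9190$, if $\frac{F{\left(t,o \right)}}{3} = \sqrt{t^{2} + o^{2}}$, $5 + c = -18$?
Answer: $-8454 + 3 \sqrt{29429} \approx -7939.4$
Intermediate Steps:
$c = -23$ ($c = -5 - 18 = -23$)
$F{\left(t,o \right)} = 3 \sqrt{o^{2} + t^{2}}$ ($F{\left(t,o \right)} = 3 \sqrt{t^{2} + o^{2}} = 3 \sqrt{o^{2} + t^{2}}$)
$\left(-17644 + F{\left(-170,c \right)}\right) + 9190 = \left(-17644 + 3 \sqrt{\left(-23\right)^{2} + \left(-170\right)^{2}}\right) + 9190 = \left(-17644 + 3 \sqrt{529 + 28900}\right) + 9190 = \left(-17644 + 3 \sqrt{29429}\right) + 9190 = -8454 + 3 \sqrt{29429}$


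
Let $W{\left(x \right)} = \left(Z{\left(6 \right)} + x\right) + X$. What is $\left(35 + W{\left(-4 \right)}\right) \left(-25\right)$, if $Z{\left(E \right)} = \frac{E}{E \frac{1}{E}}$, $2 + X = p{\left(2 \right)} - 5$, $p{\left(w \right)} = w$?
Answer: $-800$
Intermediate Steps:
$X = -5$ ($X = -2 + \left(2 - 5\right) = -2 - 3 = -5$)
$Z{\left(E \right)} = E$ ($Z{\left(E \right)} = \frac{E}{1} = E 1 = E$)
$W{\left(x \right)} = 1 + x$ ($W{\left(x \right)} = \left(6 + x\right) - 5 = 1 + x$)
$\left(35 + W{\left(-4 \right)}\right) \left(-25\right) = \left(35 + \left(1 - 4\right)\right) \left(-25\right) = \left(35 - 3\right) \left(-25\right) = 32 \left(-25\right) = -800$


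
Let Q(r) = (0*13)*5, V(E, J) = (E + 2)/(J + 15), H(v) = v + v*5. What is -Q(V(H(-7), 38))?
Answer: 0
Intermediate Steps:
H(v) = 6*v (H(v) = v + 5*v = 6*v)
V(E, J) = (2 + E)/(15 + J)
Q(r) = 0 (Q(r) = 0*5 = 0)
-Q(V(H(-7), 38)) = -1*0 = 0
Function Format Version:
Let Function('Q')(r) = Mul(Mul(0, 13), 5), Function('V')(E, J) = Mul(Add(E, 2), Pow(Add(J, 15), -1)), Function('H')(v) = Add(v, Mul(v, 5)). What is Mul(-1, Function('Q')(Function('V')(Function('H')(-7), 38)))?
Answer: 0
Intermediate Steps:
Function('H')(v) = Mul(6, v) (Function('H')(v) = Add(v, Mul(5, v)) = Mul(6, v))
Function('V')(E, J) = Mul(Pow(Add(15, J), -1), Add(2, E)) (Function('V')(E, J) = Mul(Add(2, E), Pow(Add(15, J), -1)) = Mul(Pow(Add(15, J), -1), Add(2, E)))
Function('Q')(r) = 0 (Function('Q')(r) = Mul(0, 5) = 0)
Mul(-1, Function('Q')(Function('V')(Function('H')(-7), 38))) = Mul(-1, 0) = 0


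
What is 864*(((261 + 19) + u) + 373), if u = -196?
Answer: 394848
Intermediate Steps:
864*(((261 + 19) + u) + 373) = 864*(((261 + 19) - 196) + 373) = 864*((280 - 196) + 373) = 864*(84 + 373) = 864*457 = 394848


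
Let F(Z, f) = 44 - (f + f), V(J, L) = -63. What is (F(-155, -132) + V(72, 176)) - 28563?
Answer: -28318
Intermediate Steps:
F(Z, f) = 44 - 2*f
(F(-155, -132) + V(72, 176)) - 28563 = ((44 - 2*(-132)) - 63) - 28563 = ((44 + 264) - 63) - 28563 = (308 - 63) - 28563 = 245 - 28563 = -28318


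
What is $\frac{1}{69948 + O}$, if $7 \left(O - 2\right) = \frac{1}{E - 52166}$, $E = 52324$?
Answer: $\frac{1106}{77364701} \approx 1.4296 \cdot 10^{-5}$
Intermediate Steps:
$O = \frac{2213}{1106}$ ($O = 2 + \frac{1}{7 \left(52324 - 52166\right)} = 2 + \frac{1}{7 \cdot 158} = 2 + \frac{1}{7} \cdot \frac{1}{158} = 2 + \frac{1}{1106} = \frac{2213}{1106} \approx 2.0009$)
$\frac{1}{69948 + O} = \frac{1}{69948 + \frac{2213}{1106}} = \frac{1}{\frac{77364701}{1106}} = \frac{1106}{77364701}$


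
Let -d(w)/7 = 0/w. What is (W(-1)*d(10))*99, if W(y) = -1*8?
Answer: 0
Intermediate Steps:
d(w) = 0 (d(w) = -0/w = -7*0 = 0)
W(y) = -8
(W(-1)*d(10))*99 = -8*0*99 = 0*99 = 0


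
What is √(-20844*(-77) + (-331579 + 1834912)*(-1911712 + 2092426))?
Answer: 15*√1207444110 ≈ 5.2122e+5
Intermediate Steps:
√(-20844*(-77) + (-331579 + 1834912)*(-1911712 + 2092426)) = √(1604988 + 1503333*180714) = √(1604988 + 271673319762) = √271674924750 = 15*√1207444110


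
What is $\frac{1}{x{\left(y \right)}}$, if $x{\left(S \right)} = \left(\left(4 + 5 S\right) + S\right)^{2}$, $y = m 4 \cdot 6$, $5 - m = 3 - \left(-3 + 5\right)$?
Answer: $\frac{1}{336400} \approx 2.9727 \cdot 10^{-6}$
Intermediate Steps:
$m = 4$ ($m = 5 - \left(3 - \left(-3 + 5\right)\right) = 5 - \left(3 - 2\right) = 5 - 1 = 4$)
$y = 96$ ($y = 4 \cdot 4 \cdot 6 = 16 \cdot 6 = 96$)
$x{\left(S \right)} = \left(4 + 6 S\right)^{2}$
$\frac{1}{x{\left(y \right)}} = \frac{1}{4 \left(2 + 3 \cdot 96\right)^{2}} = \frac{1}{4 \left(2 + 288\right)^{2}} = \frac{1}{4 \cdot 290^{2}} = \frac{1}{4 \cdot 84100} = \frac{1}{336400}$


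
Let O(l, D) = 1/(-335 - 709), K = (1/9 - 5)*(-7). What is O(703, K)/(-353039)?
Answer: 1/368572716 ≈ 2.7132e-9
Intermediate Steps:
K = 308/9 (K = (⅑ - 5)*(-7) = -44/9*(-7) = 308/9 ≈ 34.222)
O(l, D) = -1/1044 (O(l, D) = 1/(-1044) = -1/1044)
O(703, K)/(-353039) = -1/1044/(-353039) = -1/1044*(-1/353039) = 1/368572716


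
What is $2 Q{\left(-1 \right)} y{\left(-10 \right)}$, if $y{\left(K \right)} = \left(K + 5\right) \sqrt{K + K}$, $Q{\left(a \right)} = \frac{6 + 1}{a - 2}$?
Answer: $\frac{140 i \sqrt{5}}{3} \approx 104.35 i$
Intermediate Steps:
$Q{\left(a \right)} = \frac{7}{-2 + a}$
$y{\left(K \right)} = \sqrt{2} \sqrt{K} \left(5 + K\right)$ ($y{\left(K \right)} = \left(5 + K\right) \sqrt{2 K} = \left(5 + K\right) \sqrt{2} \sqrt{K} = \sqrt{2} \sqrt{K} \left(5 + K\right)$)
$2 Q{\left(-1 \right)} y{\left(-10 \right)} = 2 \frac{7}{-2 - 1} \sqrt{2} \sqrt{-10} \left(5 - 10\right) = 2 \frac{7}{-3} \sqrt{2} i \sqrt{10} \left(-5\right) = 2 \cdot 7 \left(- \frac{1}{3}\right) \left(- 10 i \sqrt{5}\right) = 2 \left(- \frac{7}{3}\right) \left(- 10 i \sqrt{5}\right) = - \frac{14 \left(- 10 i \sqrt{5}\right)}{3} = \frac{140 i \sqrt{5}}{3}$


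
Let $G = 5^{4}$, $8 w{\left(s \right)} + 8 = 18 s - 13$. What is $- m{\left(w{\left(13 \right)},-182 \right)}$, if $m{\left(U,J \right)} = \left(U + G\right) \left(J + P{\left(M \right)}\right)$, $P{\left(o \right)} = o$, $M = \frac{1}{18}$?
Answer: $\frac{17072575}{144} \approx 1.1856 \cdot 10^{5}$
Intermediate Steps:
$w{\left(s \right)} = - \frac{21}{8} + \frac{9 s}{4}$ ($w{\left(s \right)} = -1 + \frac{18 s - 13}{8} = -1 + \frac{-13 + 18 s}{8} = -1 + \left(- \frac{13}{8} + \frac{9 s}{4}\right) = - \frac{21}{8} + \frac{9 s}{4}$)
$G = 625$
$M = \frac{1}{18} \approx 0.055556$
$m{\left(U,J \right)} = \left(625 + U\right) \left(\frac{1}{18} + J\right)$ ($m{\left(U,J \right)} = \left(U + 625\right) \left(J + \frac{1}{18}\right) = \left(625 + U\right) \left(\frac{1}{18} + J\right)$)
$- m{\left(w{\left(13 \right)},-182 \right)} = - (\frac{625}{18} + 625 \left(-182\right) + \frac{- \frac{21}{8} + \frac{9}{4} \cdot 13}{18} - 182 \left(- \frac{21}{8} + \frac{9}{4} \cdot 13\right)) = - (\frac{625}{18} - 113750 + \frac{- \frac{21}{8} + \frac{117}{4}}{18} - 182 \left(- \frac{21}{8} + \frac{117}{4}\right)) = - (\frac{625}{18} - 113750 + \frac{1}{18} \cdot \frac{213}{8} - \frac{19383}{4}) = - (\frac{625}{18} - 113750 + \frac{71}{48} - \frac{19383}{4}) = \left(-1\right) \left(- \frac{17072575}{144}\right) = \frac{17072575}{144}$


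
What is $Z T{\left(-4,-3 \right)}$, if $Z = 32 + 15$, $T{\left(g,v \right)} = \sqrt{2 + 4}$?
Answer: $47 \sqrt{6} \approx 115.13$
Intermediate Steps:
$T{\left(g,v \right)} = \sqrt{6}$
$Z = 47$
$Z T{\left(-4,-3 \right)} = 47 \sqrt{6}$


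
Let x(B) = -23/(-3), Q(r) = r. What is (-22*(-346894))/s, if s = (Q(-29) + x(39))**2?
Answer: 17171253/1024 ≈ 16769.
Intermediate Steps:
x(B) = 23/3 (x(B) = -23*(-1/3) = 23/3)
s = 4096/9 (s = (-29 + 23/3)**2 = (-64/3)**2 = 4096/9 ≈ 455.11)
(-22*(-346894))/s = (-22*(-346894))/(4096/9) = 7631668*(9/4096) = 17171253/1024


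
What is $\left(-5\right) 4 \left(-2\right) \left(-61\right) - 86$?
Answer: $-2526$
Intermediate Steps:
$\left(-5\right) 4 \left(-2\right) \left(-61\right) - 86 = \left(-20\right) \left(-2\right) \left(-61\right) - 86 = 40 \left(-61\right) - 86 = -2440 - 86 = -2526$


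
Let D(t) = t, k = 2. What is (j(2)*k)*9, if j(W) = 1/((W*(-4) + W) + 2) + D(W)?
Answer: 63/2 ≈ 31.500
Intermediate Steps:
j(W) = W + 1/(2 - 3*W) (j(W) = 1/((W*(-4) + W) + 2) + W = 1/((-4*W + W) + 2) + W = 1/(-3*W + 2) + W = 1/(2 - 3*W) + W = W + 1/(2 - 3*W))
(j(2)*k)*9 = (((-1 - 2*2 + 3*2**2)/(-2 + 3*2))*2)*9 = (((-1 - 4 + 3*4)/(-2 + 6))*2)*9 = (((-1 - 4 + 12)/4)*2)*9 = (((1/4)*7)*2)*9 = ((7/4)*2)*9 = (7/2)*9 = 63/2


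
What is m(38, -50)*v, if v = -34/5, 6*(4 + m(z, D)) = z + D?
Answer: 204/5 ≈ 40.800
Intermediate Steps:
m(z, D) = -4 + D/6 + z/6 (m(z, D) = -4 + (z + D)/6 = -4 + (D + z)/6 = -4 + (D/6 + z/6) = -4 + D/6 + z/6)
v = -34/5 (v = -34*1/5 = -34/5 ≈ -6.8000)
m(38, -50)*v = (-4 + (1/6)*(-50) + (1/6)*38)*(-34/5) = (-4 - 25/3 + 19/3)*(-34/5) = -6*(-34/5) = 204/5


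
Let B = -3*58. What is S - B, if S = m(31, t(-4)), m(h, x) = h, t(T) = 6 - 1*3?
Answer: 205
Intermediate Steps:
t(T) = 3 (t(T) = 6 - 3 = 3)
B = -174
S = 31
S - B = 31 - 1*(-174) = 31 + 174 = 205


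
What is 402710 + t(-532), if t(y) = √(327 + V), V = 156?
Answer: 402710 + √483 ≈ 4.0273e+5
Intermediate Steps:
t(y) = √483 (t(y) = √(327 + 156) = √483)
402710 + t(-532) = 402710 + √483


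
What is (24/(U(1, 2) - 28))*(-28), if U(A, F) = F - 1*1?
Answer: 224/9 ≈ 24.889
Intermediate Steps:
U(A, F) = -1 + F (U(A, F) = F - 1 = -1 + F)
(24/(U(1, 2) - 28))*(-28) = (24/((-1 + 2) - 28))*(-28) = (24/(1 - 28))*(-28) = (24/(-27))*(-28) = -1/27*24*(-28) = -8/9*(-28) = 224/9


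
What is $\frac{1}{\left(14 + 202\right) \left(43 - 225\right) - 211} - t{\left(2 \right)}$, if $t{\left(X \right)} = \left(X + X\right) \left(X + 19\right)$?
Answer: $- \frac{3319933}{39523} \approx -84.0$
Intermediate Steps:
$t{\left(X \right)} = 2 X \left(19 + X\right)$
$\frac{1}{\left(14 + 202\right) \left(43 - 225\right) - 211} - t{\left(2 \right)} = \frac{1}{\left(14 + 202\right) \left(43 - 225\right) - 211} - 2 \cdot 2 \left(19 + 2\right) = \frac{1}{216 \left(-182\right) - 211} - 2 \cdot 2 \cdot 21 = \frac{1}{-39312 - 211} - 84 = \frac{1}{-39523} - 84 = - \frac{1}{39523} - 84 = - \frac{3319933}{39523}$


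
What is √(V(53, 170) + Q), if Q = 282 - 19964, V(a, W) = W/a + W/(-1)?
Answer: I*√55755258/53 ≈ 140.89*I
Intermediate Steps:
V(a, W) = -W + W/a (V(a, W) = W/a + W*(-1) = W/a - W = -W + W/a)
Q = -19682
√(V(53, 170) + Q) = √((-1*170 + 170/53) - 19682) = √((-170 + 170*(1/53)) - 19682) = √((-170 + 170/53) - 19682) = √(-8840/53 - 19682) = √(-1051986/53) = I*√55755258/53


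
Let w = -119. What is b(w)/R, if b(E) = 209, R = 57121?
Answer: 209/57121 ≈ 0.0036589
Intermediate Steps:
b(w)/R = 209/57121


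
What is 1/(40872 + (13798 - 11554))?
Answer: 1/43116 ≈ 2.3193e-5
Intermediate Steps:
1/(40872 + (13798 - 11554)) = 1/(40872 + 2244) = 1/43116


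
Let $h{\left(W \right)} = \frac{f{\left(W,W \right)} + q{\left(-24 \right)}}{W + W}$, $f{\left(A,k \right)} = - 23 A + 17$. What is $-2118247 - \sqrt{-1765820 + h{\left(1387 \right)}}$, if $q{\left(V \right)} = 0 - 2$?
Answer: $-2118247 - \frac{i \sqrt{3397051888521}}{1387} \approx -2.1182 \cdot 10^{6} - 1328.8 i$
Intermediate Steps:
$f{\left(A,k \right)} = 17 - 23 A$
$q{\left(V \right)} = -2$ ($q{\left(V \right)} = 0 - 2 = -2$)
$h{\left(W \right)} = \frac{15 - 23 W}{2 W}$ ($h{\left(W \right)} = \frac{\left(17 - 23 W\right) - 2}{W + W} = \frac{15 - 23 W}{2 W}$)
$-2118247 - \sqrt{-1765820 + h{\left(1387 \right)}} = -2118247 - \sqrt{-1765820 + \frac{15 - 31901}{2 \cdot 1387}} = -2118247 - \sqrt{-1765820 + \frac{1}{2} \cdot \frac{1}{1387} \left(15 - 31901\right)} = -2118247 - \sqrt{-1765820 + \frac{1}{2} \cdot \frac{1}{1387} \left(-31886\right)} = -2118247 - \sqrt{-1765820 - \frac{15943}{1387}} = -2118247 - \sqrt{- \frac{2449208283}{1387}} = -2118247 - \frac{i \sqrt{3397051888521}}{1387}$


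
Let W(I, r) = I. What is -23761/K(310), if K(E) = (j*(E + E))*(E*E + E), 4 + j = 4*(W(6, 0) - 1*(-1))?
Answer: -23761/1434580800 ≈ -1.6563e-5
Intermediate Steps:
j = 24 (j = -4 + 4*(6 - 1*(-1)) = -4 + 4*(6 + 1) = -4 + 4*7 = -4 + 28 = 24)
K(E) = 48*E*(E + E²) (K(E) = (24*(E + E))*(E*E + E) = (24*(2*E))*(E² + E) = (48*E)*(E + E²) = 48*E*(E + E²))
-23761/K(310) = -23761*1/(4612800*(1 + 310)) = -23761/(48*96100*311) = -23761/1434580800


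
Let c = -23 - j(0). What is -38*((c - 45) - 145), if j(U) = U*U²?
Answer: 8094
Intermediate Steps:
j(U) = U³
c = -23 (c = -23 - 1*0³ = -23 - 1*0 = -23 + 0 = -23)
-38*((c - 45) - 145) = -38*((-23 - 45) - 145) = -38*(-68 - 145) = -38*(-213) = 8094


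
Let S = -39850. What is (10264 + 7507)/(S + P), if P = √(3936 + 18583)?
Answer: -708174350/1587999981 - 17771*√22519/1587999981 ≈ -0.44763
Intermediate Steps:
P = √22519 ≈ 150.06
(10264 + 7507)/(S + P) = (10264 + 7507)/(-39850 + √22519) = 17771/(-39850 + √22519)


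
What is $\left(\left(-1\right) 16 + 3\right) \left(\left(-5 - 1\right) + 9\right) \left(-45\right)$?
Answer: $1755$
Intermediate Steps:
$\left(\left(-1\right) 16 + 3\right) \left(\left(-5 - 1\right) + 9\right) \left(-45\right) = \left(-16 + 3\right) \left(-6 + 9\right) \left(-45\right) = \left(-13\right) 3 \left(-45\right) = \left(-39\right) \left(-45\right) = 1755$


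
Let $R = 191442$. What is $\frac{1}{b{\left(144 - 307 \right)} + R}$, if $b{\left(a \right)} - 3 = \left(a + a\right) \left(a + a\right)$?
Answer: $\frac{1}{297721} \approx 3.3588 \cdot 10^{-6}$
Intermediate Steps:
$b{\left(a \right)} = 3 + 4 a^{2}$ ($b{\left(a \right)} = 3 + \left(a + a\right) \left(a + a\right) = 3 + 2 a 2 a = 3 + 4 a^{2}$)
$\frac{1}{b{\left(144 - 307 \right)} + R} = \frac{1}{\left(3 + 4 \left(144 - 307\right)^{2}\right) + 191442} = \frac{1}{\left(3 + 4 \left(-163\right)^{2}\right) + 191442} = \frac{1}{\left(3 + 4 \cdot 26569\right) + 191442} = \frac{1}{\left(3 + 106276\right) + 191442} = \frac{1}{106279 + 191442} = \frac{1}{297721}$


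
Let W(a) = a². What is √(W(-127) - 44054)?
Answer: 5*I*√1117 ≈ 167.11*I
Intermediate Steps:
√(W(-127) - 44054) = √((-127)² - 44054) = √(16129 - 44054) = √(-27925) = 5*I*√1117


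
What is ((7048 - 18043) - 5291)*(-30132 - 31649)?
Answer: 1006165366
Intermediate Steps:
((7048 - 18043) - 5291)*(-30132 - 31649) = (-10995 - 5291)*(-61781) = -16286*(-61781) = 1006165366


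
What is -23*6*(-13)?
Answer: 1794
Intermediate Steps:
-23*6*(-13) = -138*(-13) = 1794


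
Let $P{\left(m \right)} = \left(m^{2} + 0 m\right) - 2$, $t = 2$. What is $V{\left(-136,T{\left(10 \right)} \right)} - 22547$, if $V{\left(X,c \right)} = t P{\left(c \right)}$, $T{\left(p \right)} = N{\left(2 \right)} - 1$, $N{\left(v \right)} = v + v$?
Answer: $-22533$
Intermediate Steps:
$P{\left(m \right)} = -2 + m^{2}$ ($P{\left(m \right)} = \left(m^{2} + 0\right) - 2 = m^{2} - 2 = -2 + m^{2}$)
$N{\left(v \right)} = 2 v$
$T{\left(p \right)} = 3$ ($T{\left(p \right)} = 2 \cdot 2 - 1 = 4 - 1 = 3$)
$V{\left(X,c \right)} = -4 + 2 c^{2}$ ($V{\left(X,c \right)} = 2 \left(-2 + c^{2}\right) = -4 + 2 c^{2}$)
$V{\left(-136,T{\left(10 \right)} \right)} - 22547 = \left(-4 + 2 \cdot 3^{2}\right) - 22547 = \left(-4 + 2 \cdot 9\right) - 22547 = \left(-4 + 18\right) - 22547 = 14 - 22547 = -22533$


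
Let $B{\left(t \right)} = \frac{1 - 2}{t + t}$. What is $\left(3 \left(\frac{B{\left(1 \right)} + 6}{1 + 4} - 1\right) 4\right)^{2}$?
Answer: $\frac{36}{25} \approx 1.44$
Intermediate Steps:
$B{\left(t \right)} = - \frac{1}{2 t}$
$\left(3 \left(\frac{B{\left(1 \right)} + 6}{1 + 4} - 1\right) 4\right)^{2} = \left(3 \left(\frac{- \frac{1}{2 \cdot 1} + 6}{1 + 4} - 1\right) 4\right)^{2} = \left(3 \left(\frac{\left(- \frac{1}{2}\right) 1 + 6}{5} - 1\right) 4\right)^{2} = \left(3 \left(\left(- \frac{1}{2} + 6\right) \frac{1}{5} - 1\right) 4\right)^{2} = \left(3 \left(\frac{11}{2} \cdot \frac{1}{5} - 1\right) 4\right)^{2} = \left(3 \left(\frac{11}{10} - 1\right) 4\right)^{2} = \left(3 \cdot \frac{1}{10} \cdot 4\right)^{2} = \left(\frac{3}{10} \cdot 4\right)^{2} = \left(\frac{6}{5}\right)^{2} = \frac{36}{25}$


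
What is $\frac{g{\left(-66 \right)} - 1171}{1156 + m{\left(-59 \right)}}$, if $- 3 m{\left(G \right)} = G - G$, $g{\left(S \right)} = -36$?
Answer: $- \frac{71}{68} \approx -1.0441$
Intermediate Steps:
$m{\left(G \right)} = 0$ ($m{\left(G \right)} = - \frac{G - G}{3} = \left(- \frac{1}{3}\right) 0 = 0$)
$\frac{g{\left(-66 \right)} - 1171}{1156 + m{\left(-59 \right)}} = \frac{-36 - 1171}{1156 + 0} = - \frac{1207}{1156} = \left(-1207\right) \frac{1}{1156} = - \frac{71}{68}$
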